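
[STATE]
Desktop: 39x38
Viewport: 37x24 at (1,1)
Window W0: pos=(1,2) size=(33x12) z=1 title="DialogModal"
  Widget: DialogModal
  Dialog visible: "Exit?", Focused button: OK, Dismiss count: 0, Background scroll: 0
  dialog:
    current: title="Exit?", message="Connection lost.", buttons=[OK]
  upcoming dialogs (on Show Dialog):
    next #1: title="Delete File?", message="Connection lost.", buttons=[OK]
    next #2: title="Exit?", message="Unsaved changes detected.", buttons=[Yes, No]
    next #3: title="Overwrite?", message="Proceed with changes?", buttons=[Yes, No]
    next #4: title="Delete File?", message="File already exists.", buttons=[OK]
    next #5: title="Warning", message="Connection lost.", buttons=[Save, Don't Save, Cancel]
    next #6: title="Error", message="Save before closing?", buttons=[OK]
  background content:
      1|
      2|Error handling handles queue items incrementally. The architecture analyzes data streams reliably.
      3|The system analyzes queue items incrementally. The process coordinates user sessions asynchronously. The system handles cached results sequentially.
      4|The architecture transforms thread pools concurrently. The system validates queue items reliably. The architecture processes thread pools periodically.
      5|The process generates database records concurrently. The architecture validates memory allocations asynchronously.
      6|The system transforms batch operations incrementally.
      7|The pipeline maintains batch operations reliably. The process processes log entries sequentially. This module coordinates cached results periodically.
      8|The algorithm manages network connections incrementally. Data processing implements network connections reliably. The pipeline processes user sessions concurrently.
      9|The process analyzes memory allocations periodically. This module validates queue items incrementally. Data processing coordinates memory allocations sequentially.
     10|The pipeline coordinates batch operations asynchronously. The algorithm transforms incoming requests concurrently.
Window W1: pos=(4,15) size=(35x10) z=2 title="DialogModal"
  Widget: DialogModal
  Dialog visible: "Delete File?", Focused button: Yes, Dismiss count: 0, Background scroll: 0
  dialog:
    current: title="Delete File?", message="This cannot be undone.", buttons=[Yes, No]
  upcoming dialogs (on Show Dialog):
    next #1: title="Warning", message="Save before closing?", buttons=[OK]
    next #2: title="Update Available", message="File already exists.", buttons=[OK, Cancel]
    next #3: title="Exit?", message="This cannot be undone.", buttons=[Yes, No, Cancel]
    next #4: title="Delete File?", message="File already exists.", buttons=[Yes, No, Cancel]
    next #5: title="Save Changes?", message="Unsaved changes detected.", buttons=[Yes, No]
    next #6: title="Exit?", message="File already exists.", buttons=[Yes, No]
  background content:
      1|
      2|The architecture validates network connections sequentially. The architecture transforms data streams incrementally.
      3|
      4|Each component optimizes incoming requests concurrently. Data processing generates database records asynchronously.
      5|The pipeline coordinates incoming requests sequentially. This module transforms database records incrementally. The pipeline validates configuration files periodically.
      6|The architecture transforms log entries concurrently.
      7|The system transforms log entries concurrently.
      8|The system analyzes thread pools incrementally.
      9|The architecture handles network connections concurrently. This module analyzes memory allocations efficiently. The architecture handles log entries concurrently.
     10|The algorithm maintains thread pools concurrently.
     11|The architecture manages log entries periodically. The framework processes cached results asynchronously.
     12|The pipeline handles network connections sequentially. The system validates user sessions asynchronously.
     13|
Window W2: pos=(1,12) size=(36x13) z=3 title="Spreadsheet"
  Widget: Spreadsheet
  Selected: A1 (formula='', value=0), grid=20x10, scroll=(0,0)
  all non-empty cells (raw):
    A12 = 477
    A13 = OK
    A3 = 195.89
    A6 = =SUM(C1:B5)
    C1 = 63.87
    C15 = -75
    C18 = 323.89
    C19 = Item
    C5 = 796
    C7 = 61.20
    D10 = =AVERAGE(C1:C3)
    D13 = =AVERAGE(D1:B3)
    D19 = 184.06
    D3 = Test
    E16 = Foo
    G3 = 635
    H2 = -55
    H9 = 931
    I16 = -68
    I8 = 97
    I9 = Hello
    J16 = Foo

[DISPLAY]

                                     
┏━━━━━━━━━━━━━━━━━━━━━━━━━━━━━━━┓    
┃ DialogModal                   ┃    
┠───────────────────────────────┨    
┃                               ┃    
┃Error┌──────────────────┐eue it┃    
┃The s│      Exit?       │ items┃    
┃The a│ Connection lost. │ms thr┃    
┃The p│       [OK]       │abase ┃    
┃The s└──────────────────┘ch ope┃    
┃The pipeline maintains batch op┃    
┏━━━━━━━━━━━━━━━━━━━━━━━━━━━━━━━━━━┓ 
┃ Spreadsheet                      ┃ 
┠──────────────────────────────────┨ 
┃A1:                               ┃━
┃       A       B       C       D  ┃ 
┃----------------------------------┃─
┃  1      [0]       0   63.87      ┃ 
┃  2        0       0       0      ┃r
┃  3   195.89       0       0Test  ┃ 
┃  4        0       0       0      ┃g
┃  5        0       0     796      ┃g
┃  6   859.87       0       0      ┃e
┗━━━━━━━━━━━━━━━━━━━━━━━━━━━━━━━━━━┛━


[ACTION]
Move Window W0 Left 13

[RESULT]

                                     
━━━━━━━━━━━━━━━━━━━━━━━━━━━━━━━┓     
 DialogModal                   ┃     
───────────────────────────────┨     
                               ┃     
Error┌──────────────────┐eue it┃     
The s│      Exit?       │ items┃     
The a│ Connection lost. │ms thr┃     
The p│       [OK]       │abase ┃     
The s└──────────────────┘ch ope┃     
The pipeline maintains batch op┃     
┏━━━━━━━━━━━━━━━━━━━━━━━━━━━━━━━━━━┓ 
┃ Spreadsheet                      ┃ 
┠──────────────────────────────────┨ 
┃A1:                               ┃━
┃       A       B       C       D  ┃ 
┃----------------------------------┃─
┃  1      [0]       0   63.87      ┃ 
┃  2        0       0       0      ┃r
┃  3   195.89       0       0Test  ┃ 
┃  4        0       0       0      ┃g
┃  5        0       0     796      ┃g
┃  6   859.87       0       0      ┃e
┗━━━━━━━━━━━━━━━━━━━━━━━━━━━━━━━━━━┛━


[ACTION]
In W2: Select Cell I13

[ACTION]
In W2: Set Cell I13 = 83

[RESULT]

                                     
━━━━━━━━━━━━━━━━━━━━━━━━━━━━━━━┓     
 DialogModal                   ┃     
───────────────────────────────┨     
                               ┃     
Error┌──────────────────┐eue it┃     
The s│      Exit?       │ items┃     
The a│ Connection lost. │ms thr┃     
The p│       [OK]       │abase ┃     
The s└──────────────────┘ch ope┃     
The pipeline maintains batch op┃     
┏━━━━━━━━━━━━━━━━━━━━━━━━━━━━━━━━━━┓ 
┃ Spreadsheet                      ┃ 
┠──────────────────────────────────┨ 
┃I13: 83                           ┃━
┃       A       B       C       D  ┃ 
┃----------------------------------┃─
┃  1        0       0   63.87      ┃ 
┃  2        0       0       0      ┃r
┃  3   195.89       0       0Test  ┃ 
┃  4        0       0       0      ┃g
┃  5        0       0     796      ┃g
┃  6   859.87       0       0      ┃e
┗━━━━━━━━━━━━━━━━━━━━━━━━━━━━━━━━━━┛━


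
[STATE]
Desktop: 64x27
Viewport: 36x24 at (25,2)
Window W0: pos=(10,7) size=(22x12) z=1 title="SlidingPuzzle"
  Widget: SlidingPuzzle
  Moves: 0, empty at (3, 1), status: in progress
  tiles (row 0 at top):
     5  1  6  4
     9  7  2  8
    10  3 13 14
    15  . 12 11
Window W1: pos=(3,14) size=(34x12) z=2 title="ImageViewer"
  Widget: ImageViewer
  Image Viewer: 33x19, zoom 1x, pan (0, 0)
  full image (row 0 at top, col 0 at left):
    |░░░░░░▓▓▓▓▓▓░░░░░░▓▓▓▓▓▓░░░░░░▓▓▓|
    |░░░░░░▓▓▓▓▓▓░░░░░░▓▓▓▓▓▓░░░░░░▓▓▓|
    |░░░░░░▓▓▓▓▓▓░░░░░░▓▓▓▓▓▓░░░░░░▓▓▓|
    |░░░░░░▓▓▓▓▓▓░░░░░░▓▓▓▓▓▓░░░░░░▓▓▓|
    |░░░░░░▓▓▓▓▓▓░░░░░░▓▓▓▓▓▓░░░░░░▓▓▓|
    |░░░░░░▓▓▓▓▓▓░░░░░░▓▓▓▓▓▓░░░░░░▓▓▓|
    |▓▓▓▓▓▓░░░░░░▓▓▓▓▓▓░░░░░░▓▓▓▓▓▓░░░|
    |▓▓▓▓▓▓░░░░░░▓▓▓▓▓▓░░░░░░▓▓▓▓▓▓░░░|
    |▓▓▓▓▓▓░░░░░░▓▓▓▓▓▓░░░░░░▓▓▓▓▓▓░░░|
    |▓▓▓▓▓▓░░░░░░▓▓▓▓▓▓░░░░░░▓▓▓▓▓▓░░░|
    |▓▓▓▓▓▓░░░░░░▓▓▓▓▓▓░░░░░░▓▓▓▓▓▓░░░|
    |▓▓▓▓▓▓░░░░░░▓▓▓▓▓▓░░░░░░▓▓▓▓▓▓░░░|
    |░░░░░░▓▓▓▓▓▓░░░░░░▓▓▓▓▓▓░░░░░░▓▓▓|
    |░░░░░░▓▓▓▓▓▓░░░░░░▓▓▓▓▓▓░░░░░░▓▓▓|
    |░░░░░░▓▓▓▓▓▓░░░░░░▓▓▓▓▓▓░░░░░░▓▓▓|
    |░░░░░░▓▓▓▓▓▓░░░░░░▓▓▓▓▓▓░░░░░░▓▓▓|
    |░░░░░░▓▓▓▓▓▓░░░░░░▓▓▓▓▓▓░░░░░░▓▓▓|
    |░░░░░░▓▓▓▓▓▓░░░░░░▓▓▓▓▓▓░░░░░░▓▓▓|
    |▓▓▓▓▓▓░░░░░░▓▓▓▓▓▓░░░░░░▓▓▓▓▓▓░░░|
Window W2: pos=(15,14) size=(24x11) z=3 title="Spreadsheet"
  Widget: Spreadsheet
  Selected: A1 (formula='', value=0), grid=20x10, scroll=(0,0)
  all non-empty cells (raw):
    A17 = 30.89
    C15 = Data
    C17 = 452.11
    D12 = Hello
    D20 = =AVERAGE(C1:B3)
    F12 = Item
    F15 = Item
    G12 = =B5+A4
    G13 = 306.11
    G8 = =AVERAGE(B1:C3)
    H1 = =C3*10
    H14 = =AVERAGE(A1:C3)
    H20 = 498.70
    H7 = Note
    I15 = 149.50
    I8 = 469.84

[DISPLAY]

                                    
                                    
                                    
                                    
                                    
━━━━━━┓                             
      ┃                             
──────┨                             
─┬────┃                             
 │  4 ┃                             
─┼────┃                             
 │  8 ┃                             
━━━━━━━━━━━━━┓                      
eet          ┃                      
─────────────┨                      
             ┃                      
      B      ┃                      
-------------┃                      
[0]       0  ┃                      
  0       0  ┃                      
  0       0  ┃                      
  0       0  ┃                      
━━━━━━━━━━━━━┛                      
━━━━━━━━━━━┛                        


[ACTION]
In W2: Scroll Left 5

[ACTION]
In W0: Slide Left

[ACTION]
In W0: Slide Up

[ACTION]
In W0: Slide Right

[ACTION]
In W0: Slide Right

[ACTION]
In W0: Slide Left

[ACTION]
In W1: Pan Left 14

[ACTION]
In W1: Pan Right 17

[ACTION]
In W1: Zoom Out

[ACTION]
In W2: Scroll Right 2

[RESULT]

                                    
                                    
                                    
                                    
                                    
━━━━━━┓                             
      ┃                             
──────┨                             
─┬────┃                             
 │  4 ┃                             
─┼────┃                             
 │  8 ┃                             
━━━━━━━━━━━━━┓                      
eet          ┃                      
─────────────┨                      
             ┃                      
      D      ┃                      
-------------┃                      
  0       0  ┃                      
  0       0  ┃                      
  0       0  ┃                      
  0       0  ┃                      
━━━━━━━━━━━━━┛                      
━━━━━━━━━━━┛                        


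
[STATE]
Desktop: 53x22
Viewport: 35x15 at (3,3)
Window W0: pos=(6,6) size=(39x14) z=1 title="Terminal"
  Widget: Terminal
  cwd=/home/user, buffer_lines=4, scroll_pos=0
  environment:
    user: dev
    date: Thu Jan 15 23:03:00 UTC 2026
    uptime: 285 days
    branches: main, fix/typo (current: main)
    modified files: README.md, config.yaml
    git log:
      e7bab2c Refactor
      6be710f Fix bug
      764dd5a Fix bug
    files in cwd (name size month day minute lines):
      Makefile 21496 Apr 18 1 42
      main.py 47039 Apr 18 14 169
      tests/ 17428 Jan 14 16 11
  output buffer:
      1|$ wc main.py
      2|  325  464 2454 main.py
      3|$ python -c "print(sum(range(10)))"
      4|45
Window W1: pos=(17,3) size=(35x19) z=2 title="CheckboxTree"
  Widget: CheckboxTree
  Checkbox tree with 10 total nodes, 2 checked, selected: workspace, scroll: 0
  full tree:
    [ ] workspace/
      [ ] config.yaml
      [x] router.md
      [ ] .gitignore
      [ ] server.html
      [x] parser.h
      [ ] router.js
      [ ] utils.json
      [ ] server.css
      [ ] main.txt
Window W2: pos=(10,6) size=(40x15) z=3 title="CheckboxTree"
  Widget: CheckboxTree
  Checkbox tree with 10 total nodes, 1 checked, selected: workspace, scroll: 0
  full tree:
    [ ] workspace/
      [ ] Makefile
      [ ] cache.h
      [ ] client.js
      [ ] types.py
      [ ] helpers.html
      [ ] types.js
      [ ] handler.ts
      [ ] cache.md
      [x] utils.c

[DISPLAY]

              ┏━━━━━━━━━━━━━━━━━━━━
              ┃ CheckboxTree       
              ┠────────────────────
   ┏━━━┏━━━━━━━━━━━━━━━━━━━━━━━━━━━
   ┃ Te┃ CheckboxTree              
   ┠───┠───────────────────────────
   ┃$ w┃>[-] workspace/            
   ┃  3┃   [ ] Makefile            
   ┃$ p┃   [ ] cache.h             
   ┃45 ┃   [ ] client.js           
   ┃$ █┃   [ ] types.py            
   ┃   ┃   [ ] helpers.html        
   ┃   ┃   [ ] types.js            
   ┃   ┃   [ ] handler.ts          
   ┃   ┃   [ ] cache.md            


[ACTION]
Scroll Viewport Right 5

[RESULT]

         ┏━━━━━━━━━━━━━━━━━━━━━━━━━
         ┃ CheckboxTree            
         ┠─────────────────────────
━━┏━━━━━━━━━━━━━━━━━━━━━━━━━━━━━━━━
Te┃ CheckboxTree                   
──┠────────────────────────────────
 w┃>[-] workspace/                 
 3┃   [ ] Makefile                 
 p┃   [ ] cache.h                  
5 ┃   [ ] client.js                
 █┃   [ ] types.py                 
  ┃   [ ] helpers.html             
  ┃   [ ] types.js                 
  ┃   [ ] handler.ts               
  ┃   [ ] cache.md                 


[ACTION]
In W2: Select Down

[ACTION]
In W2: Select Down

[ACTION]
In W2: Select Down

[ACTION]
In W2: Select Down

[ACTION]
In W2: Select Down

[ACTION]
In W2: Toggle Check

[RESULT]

         ┏━━━━━━━━━━━━━━━━━━━━━━━━━
         ┃ CheckboxTree            
         ┠─────────────────────────
━━┏━━━━━━━━━━━━━━━━━━━━━━━━━━━━━━━━
Te┃ CheckboxTree                   
──┠────────────────────────────────
 w┃ [-] workspace/                 
 3┃   [ ] Makefile                 
 p┃   [ ] cache.h                  
5 ┃   [ ] client.js                
 █┃   [ ] types.py                 
  ┃>  [x] helpers.html             
  ┃   [ ] types.js                 
  ┃   [ ] handler.ts               
  ┃   [ ] cache.md                 


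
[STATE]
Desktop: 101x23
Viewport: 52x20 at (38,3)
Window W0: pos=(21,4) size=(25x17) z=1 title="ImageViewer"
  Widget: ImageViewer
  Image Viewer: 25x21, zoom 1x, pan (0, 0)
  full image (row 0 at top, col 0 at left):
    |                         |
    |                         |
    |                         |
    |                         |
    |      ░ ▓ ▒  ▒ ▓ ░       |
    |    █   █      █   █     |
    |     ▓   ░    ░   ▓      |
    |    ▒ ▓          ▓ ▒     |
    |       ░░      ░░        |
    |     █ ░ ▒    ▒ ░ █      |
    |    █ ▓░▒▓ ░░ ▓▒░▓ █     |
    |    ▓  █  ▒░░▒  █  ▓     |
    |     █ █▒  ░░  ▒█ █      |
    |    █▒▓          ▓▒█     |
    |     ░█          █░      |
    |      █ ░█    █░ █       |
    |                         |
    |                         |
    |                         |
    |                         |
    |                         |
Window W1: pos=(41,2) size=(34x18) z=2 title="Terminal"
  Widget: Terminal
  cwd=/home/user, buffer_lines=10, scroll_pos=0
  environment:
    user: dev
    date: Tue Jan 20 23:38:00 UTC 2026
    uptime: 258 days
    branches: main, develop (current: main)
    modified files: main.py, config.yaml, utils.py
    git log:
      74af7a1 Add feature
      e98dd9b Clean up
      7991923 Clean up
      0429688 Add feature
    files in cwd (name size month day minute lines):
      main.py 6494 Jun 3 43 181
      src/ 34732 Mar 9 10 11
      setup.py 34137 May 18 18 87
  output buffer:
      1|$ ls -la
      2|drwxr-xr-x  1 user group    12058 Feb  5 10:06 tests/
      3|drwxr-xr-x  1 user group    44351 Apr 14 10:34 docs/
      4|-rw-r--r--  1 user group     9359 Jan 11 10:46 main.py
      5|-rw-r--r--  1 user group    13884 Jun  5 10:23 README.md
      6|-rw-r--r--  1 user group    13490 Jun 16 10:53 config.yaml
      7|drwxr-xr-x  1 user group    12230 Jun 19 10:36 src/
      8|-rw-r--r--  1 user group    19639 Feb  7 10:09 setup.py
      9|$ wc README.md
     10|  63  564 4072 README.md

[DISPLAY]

   ┃ Terminal                       ┃               
━━━┠────────────────────────────────┨               
   ┃$ ls -la                        ┃               
───┃drwxr-xr-x  1 user group    1205┃               
   ┃drwxr-xr-x  1 user group    4435┃               
   ┃-rw-r--r--  1 user group     935┃               
   ┃-rw-r--r--  1 user group    1388┃               
   ┃-rw-r--r--  1 user group    1349┃               
 ░ ┃drwxr-xr-x  1 user group    1223┃               
   ┃-rw-r--r--  1 user group    1963┃               
  ▓┃$ wc README.md                  ┃               
 ▓ ┃  63  564 4072 README.md        ┃               
░  ┃$ █                             ┃               
░ █┃                                ┃               
░▓ ┃                                ┃               
█  ┃                                ┃               
█ █┗━━━━━━━━━━━━━━━━━━━━━━━━━━━━━━━━┛               
━━━━━━━┛                                            
                                                    
                                                    


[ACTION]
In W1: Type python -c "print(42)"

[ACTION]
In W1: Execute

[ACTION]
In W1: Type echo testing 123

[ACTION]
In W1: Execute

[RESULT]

   ┃ Terminal                       ┃               
━━━┠────────────────────────────────┨               
   ┃drwxr-xr-x  1 user group    1205┃               
───┃drwxr-xr-x  1 user group    4435┃               
   ┃-rw-r--r--  1 user group     935┃               
   ┃-rw-r--r--  1 user group    1388┃               
   ┃-rw-r--r--  1 user group    1349┃               
   ┃drwxr-xr-x  1 user group    1223┃               
 ░ ┃-rw-r--r--  1 user group    1963┃               
   ┃$ wc README.md                  ┃               
  ▓┃  63  564 4072 README.md        ┃               
 ▓ ┃$ python -c "print(42)"         ┃               
░  ┃42                              ┃               
░ █┃$ echo testing 123              ┃               
░▓ ┃testing 123                     ┃               
█  ┃$ █                             ┃               
█ █┗━━━━━━━━━━━━━━━━━━━━━━━━━━━━━━━━┛               
━━━━━━━┛                                            
                                                    
                                                    


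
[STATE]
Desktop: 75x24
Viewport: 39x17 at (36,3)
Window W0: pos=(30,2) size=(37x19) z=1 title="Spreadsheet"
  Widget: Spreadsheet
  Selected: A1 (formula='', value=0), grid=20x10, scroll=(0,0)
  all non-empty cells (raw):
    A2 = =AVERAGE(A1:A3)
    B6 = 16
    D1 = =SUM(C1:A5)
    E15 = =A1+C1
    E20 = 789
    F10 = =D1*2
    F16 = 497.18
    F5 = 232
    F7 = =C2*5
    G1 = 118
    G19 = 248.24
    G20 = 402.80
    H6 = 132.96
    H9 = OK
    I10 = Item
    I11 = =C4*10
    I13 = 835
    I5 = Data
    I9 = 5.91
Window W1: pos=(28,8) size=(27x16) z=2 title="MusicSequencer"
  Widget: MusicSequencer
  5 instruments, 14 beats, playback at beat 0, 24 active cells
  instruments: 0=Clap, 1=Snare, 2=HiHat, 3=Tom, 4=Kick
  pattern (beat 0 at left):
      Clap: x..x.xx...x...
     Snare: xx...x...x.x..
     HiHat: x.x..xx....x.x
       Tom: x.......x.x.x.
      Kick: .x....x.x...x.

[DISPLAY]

adsheet                       ┃        
──────────────────────────────┨        
                              ┃        
  A       B       C       D   ┃        
------------------------------┃        
━━━━━━━━━━━━━━━━━━┓   0#CIRC! ┃        
equencer          ┃   0       ┃        
──────────────────┨   0       ┃        
1234567890123     ┃   0       ┃        
··█·██···█···     ┃   0       ┃        
█···█···█·█··     ┃   0       ┃        
·█··██····█·█     ┃   0       ┃        
·······█·█·█·     ┃   0       ┃        
█····█·█···█·     ┃   0       ┃        
                  ┃   0       ┃        
                  ┃   0       ┃        
                  ┃   0       ┃        


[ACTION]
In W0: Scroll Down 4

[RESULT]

adsheet                       ┃        
──────────────────────────────┨        
                              ┃        
  A       B       C       D   ┃        
------------------------------┃        
━━━━━━━━━━━━━━━━━━┓   0       ┃        
equencer          ┃   0       ┃        
──────────────────┨   0       ┃        
1234567890123     ┃   0       ┃        
··█·██···█···     ┃   0       ┃        
█···█···█·█··     ┃   0       ┃        
·█··██····█·█     ┃   0       ┃        
·······█·█·█·     ┃   0       ┃        
█····█·█···█·     ┃   0       ┃        
                  ┃   0       ┃        
                  ┃   0       ┃        
                  ┃   0       ┃        


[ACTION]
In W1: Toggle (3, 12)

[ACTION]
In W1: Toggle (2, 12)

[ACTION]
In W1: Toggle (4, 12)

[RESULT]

adsheet                       ┃        
──────────────────────────────┨        
                              ┃        
  A       B       C       D   ┃        
------------------------------┃        
━━━━━━━━━━━━━━━━━━┓   0       ┃        
equencer          ┃   0       ┃        
──────────────────┨   0       ┃        
1234567890123     ┃   0       ┃        
··█·██···█···     ┃   0       ┃        
█···█···█·█··     ┃   0       ┃        
·█··██····███     ┃   0       ┃        
·······█·█···     ┃   0       ┃        
█····█·█·····     ┃   0       ┃        
                  ┃   0       ┃        
                  ┃   0       ┃        
                  ┃   0       ┃        


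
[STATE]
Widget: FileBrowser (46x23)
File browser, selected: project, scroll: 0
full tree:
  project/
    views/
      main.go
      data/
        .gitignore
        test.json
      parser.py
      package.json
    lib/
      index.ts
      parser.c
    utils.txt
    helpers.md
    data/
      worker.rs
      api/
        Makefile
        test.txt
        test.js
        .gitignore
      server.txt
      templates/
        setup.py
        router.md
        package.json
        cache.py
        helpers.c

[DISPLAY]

> [-] project/                                
    [+] views/                                
    [+] lib/                                  
    utils.txt                                 
    helpers.md                                
    [+] data/                                 
                                              
                                              
                                              
                                              
                                              
                                              
                                              
                                              
                                              
                                              
                                              
                                              
                                              
                                              
                                              
                                              
                                              


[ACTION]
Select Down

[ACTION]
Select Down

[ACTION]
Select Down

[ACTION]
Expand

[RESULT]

  [-] project/                                
    [+] views/                                
    [+] lib/                                  
  > utils.txt                                 
    helpers.md                                
    [+] data/                                 
                                              
                                              
                                              
                                              
                                              
                                              
                                              
                                              
                                              
                                              
                                              
                                              
                                              
                                              
                                              
                                              
                                              


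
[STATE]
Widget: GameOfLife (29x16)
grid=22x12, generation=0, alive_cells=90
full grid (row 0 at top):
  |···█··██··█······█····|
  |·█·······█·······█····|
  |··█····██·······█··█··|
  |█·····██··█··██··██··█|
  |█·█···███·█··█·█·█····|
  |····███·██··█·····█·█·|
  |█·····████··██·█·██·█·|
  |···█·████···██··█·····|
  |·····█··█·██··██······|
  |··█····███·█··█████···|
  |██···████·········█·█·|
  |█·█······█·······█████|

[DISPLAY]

Gen: 0                       
···█··██··█······█····       
·█·······█·······█····       
··█····██·······█··█··       
█·····██··█··██··██··█       
█·█···███·█··█·█·█····       
····███·██··█·····█·█·       
█·····████··██·█·██·█·       
···█·████···██··█·····       
·····█··█·██··██······       
··█····███·█··█████···       
██···████·········█·█·       
█·█······█·······█████       
                             
                             
                             


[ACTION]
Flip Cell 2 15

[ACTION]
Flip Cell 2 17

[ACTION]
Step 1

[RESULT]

Gen: 1                       
······················       
··█···█··█·······█····       
·█····████····██······       
·············█········       
·█········████··██·█··       
·█········███·····█···       
···········█··█·███···       
····██····█·····██····       
····██····██··········       
·█···█·····█··█·████··       
█·█···█···█····█····██       
█·····███········██·██       
                             
                             
                             


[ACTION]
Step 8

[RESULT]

Gen: 9                       
······················       
······██··············       
·····█··████··██·██···       
······██···········█··       
··········█···█·····█·       
···········██·█·█···█·       
··········█····█······       
····███····█··██·█·██·       
···█···█···█··██·██··█       
··█·····█······█····█·       
···█···█········█████·       
····███··········███··       
                             
                             
                             


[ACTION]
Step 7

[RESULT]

Gen: 16                      
················██····       
··············██···█··       
····█·█·····████···█··       
·····█·······█······██       
············██·█··█·██       
············█·······██       
··█·········█··█·████·       
·█···█·······██··█·█·█       
█·····█··········█···█       
█····················█       
·····██··········█··█·       
···················█··       
                             
                             
                             


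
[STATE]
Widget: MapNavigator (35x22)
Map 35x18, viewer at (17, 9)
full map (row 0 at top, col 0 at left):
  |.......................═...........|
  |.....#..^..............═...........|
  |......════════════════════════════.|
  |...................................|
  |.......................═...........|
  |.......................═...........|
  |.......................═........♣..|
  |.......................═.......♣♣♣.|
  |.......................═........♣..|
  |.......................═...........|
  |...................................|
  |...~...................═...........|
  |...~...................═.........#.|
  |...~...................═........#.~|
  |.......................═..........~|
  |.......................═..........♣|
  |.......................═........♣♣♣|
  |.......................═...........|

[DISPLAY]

                                   
                                   
.......................═...........
.....#..^..............═...........
......════════════════════════════.
...................................
.......................═...........
.......................═...........
.......................═........♣..
.......................═.......♣♣♣.
.......................═........♣..
.................@.....═...........
...................................
...~...................═...........
...~...................═.........#.
...~...................═........#.~
.......................═..........~
.......................═..........♣
.......................═........♣♣♣
.......................═...........
                                   
                                   


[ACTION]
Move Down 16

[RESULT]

.......................═........♣..
.......................═.......♣♣♣.
.......................═........♣..
.......................═...........
...................................
...~...................═...........
...~...................═.........#.
...~...................═........#.~
.......................═..........~
.......................═..........♣
.......................═........♣♣♣
.................@.....═...........
                                   
                                   
                                   
                                   
                                   
                                   
                                   
                                   
                                   
                                   


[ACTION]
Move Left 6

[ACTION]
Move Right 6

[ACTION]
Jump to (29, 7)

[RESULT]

                                   
                                   
                                   
                                   
...........═...........            
...........═...........            
══════════════════════.            
.......................            
...........═...........            
...........═...........            
...........═........♣..            
...........═.....@.♣♣♣.            
...........═........♣..            
...........═...........            
.......................            
...........═...........            
...........═.........#.            
...........═........#.~            
...........═..........~            
...........═..........♣            
...........═........♣♣♣            
...........═...........            


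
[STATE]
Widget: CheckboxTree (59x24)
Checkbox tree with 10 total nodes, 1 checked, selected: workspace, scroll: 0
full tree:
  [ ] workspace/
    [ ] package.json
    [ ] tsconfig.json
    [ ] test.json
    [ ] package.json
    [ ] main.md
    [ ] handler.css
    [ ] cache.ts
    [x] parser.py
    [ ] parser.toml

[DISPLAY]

>[-] workspace/                                            
   [ ] package.json                                        
   [ ] tsconfig.json                                       
   [ ] test.json                                           
   [ ] package.json                                        
   [ ] main.md                                             
   [ ] handler.css                                         
   [ ] cache.ts                                            
   [x] parser.py                                           
   [ ] parser.toml                                         
                                                           
                                                           
                                                           
                                                           
                                                           
                                                           
                                                           
                                                           
                                                           
                                                           
                                                           
                                                           
                                                           
                                                           


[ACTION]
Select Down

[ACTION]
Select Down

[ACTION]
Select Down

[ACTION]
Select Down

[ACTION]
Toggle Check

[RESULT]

 [-] workspace/                                            
   [ ] package.json                                        
   [ ] tsconfig.json                                       
   [ ] test.json                                           
>  [x] package.json                                        
   [ ] main.md                                             
   [ ] handler.css                                         
   [ ] cache.ts                                            
   [x] parser.py                                           
   [ ] parser.toml                                         
                                                           
                                                           
                                                           
                                                           
                                                           
                                                           
                                                           
                                                           
                                                           
                                                           
                                                           
                                                           
                                                           
                                                           
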